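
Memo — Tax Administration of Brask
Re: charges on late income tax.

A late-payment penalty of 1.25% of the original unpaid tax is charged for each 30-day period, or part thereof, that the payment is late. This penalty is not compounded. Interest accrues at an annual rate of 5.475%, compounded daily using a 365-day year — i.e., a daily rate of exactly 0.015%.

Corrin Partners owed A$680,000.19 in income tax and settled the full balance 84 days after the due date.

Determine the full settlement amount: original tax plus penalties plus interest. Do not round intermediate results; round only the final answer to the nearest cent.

A$714,121.75

Penalty periods: ⌈84/30⌉ = 3; penalty = 3 × 1.25% × A$680,000.19 = A$25,500.01…
Interest: A$680,000.19 × ((1 + 0.00015)^84 − 1) = A$680,000.19 × 0.01267876… = A$8,621.5576…
Total = A$680,000.19 + A$25,500.0071… + A$8,621.5576… = A$714,121.75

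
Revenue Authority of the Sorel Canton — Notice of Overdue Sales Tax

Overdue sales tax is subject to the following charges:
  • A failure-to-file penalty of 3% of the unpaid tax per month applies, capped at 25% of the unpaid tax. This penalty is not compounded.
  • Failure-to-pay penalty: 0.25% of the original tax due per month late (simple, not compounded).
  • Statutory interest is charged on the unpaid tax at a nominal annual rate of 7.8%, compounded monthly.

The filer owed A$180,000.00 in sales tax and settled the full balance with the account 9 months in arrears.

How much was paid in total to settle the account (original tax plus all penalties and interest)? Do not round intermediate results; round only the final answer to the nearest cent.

Failure-to-file: 9 × 3% × A$180,000.00 = A$48,600.00, capped at 25% × A$180,000.00 = A$45,000.00
Failure-to-pay penalty: 9 × 0.25% × A$180,000.00 = A$4,050.00
Interest (7.8%/yr ÷ 12 = 0.65%/month): A$180,000.00 × ((1 + 0.0065)^9 − 1) = A$10,807.9731…
Total = A$180,000.00 + A$49,050.0000 + A$10,807.9731… = A$239,857.97

A$239,857.97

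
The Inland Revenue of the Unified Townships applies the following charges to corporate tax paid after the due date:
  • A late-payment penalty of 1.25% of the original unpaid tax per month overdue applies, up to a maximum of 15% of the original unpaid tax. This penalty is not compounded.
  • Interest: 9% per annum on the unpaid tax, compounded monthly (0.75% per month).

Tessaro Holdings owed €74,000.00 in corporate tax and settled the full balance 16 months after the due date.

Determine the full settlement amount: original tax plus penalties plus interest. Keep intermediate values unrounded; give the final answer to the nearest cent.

Penalty (uncapped): 16 × 1.25% × €74,000.00 = €14,800.00; cap = 15% × €74,000.00 = €11,100.00 → penalty = €11,100.00
Interest: €74,000.00 × ((1 + 0.0075)^16 − 1) = €74,000.00 × 0.1269921… = €9,397.4164…
Total = €74,000.00 + €11,100.0000 + €9,397.4164… = €94,497.42

€94,497.42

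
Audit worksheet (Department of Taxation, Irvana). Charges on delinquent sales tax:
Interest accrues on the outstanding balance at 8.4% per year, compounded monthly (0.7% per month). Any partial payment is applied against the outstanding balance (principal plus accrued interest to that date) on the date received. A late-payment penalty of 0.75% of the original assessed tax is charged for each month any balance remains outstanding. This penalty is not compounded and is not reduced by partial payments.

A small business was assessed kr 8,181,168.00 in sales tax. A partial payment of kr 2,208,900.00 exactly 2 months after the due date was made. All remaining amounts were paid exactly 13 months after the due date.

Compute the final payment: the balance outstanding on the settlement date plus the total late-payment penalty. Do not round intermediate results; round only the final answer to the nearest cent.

kr 7,370,338.31

Balance at month 2: kr 8,181,168.0000 × (1 + 0.007)^2 = kr 8,296,105.2292…
After kr 2,208,900.00 payment: kr 8,296,105.2292… − kr 2,208,900.00 = kr 6,087,205.2292…
Balance at month 13: kr 6,087,205.2292… × (1 + 0.007)^11 = kr 6,572,674.4260…
Penalty: 13 × 0.75% × kr 8,181,168.00 = kr 797,663.88
Final settlement = outstanding balance + penalty = kr 6,572,674.4260… + kr 797,663.88 = kr 7,370,338.31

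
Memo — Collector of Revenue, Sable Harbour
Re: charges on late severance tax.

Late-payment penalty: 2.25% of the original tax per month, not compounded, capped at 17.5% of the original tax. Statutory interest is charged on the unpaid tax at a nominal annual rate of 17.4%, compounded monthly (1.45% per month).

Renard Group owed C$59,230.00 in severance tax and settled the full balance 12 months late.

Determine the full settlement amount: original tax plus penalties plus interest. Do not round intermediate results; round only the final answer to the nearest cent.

Penalty (uncapped): 12 × 2.25% × C$59,230.00 = C$15,992.10; cap = 17.5% × C$59,230.00 = C$10,365.25 → penalty = C$10,365.25
Interest: C$59,230.00 × ((1 + 0.0145)^12 − 1) = C$59,230.00 × 0.1885696… = C$11,168.9771…
Total = C$59,230.00 + C$10,365.2500 + C$11,168.9771… = C$80,764.23

C$80,764.23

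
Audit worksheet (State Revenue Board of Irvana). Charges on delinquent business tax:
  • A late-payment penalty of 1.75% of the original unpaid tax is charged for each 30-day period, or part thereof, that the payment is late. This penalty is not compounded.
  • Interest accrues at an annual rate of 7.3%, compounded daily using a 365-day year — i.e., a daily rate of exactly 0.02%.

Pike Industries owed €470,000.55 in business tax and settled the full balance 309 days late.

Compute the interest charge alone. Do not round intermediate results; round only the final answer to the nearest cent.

€29,959.25

Interest: €470,000.55 × ((1 + 0.0002)^309 − 1) = €470,000.55 × 0.06374300… = €29,959.2453…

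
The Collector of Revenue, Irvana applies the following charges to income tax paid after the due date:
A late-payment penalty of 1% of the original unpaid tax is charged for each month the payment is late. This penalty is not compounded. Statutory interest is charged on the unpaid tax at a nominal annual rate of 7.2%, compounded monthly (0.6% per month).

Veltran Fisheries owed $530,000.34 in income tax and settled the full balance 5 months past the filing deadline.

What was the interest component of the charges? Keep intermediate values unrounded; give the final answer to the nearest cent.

$16,091.96

Interest: $530,000.34 × ((1 + 0.006)^5 − 1) = $530,000.34 × 0.0303622… = $16,091.9586…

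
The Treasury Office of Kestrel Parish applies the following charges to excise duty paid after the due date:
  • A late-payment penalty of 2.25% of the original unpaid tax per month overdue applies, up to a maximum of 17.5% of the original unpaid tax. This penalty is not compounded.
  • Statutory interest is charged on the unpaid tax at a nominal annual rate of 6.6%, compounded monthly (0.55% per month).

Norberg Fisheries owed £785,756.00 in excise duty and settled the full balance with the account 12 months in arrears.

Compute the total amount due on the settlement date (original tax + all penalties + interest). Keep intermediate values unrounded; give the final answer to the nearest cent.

£976,721.08

Penalty (uncapped): 12 × 2.25% × £785,756.00 = £212,154.12; cap = 17.5% × £785,756.00 = £137,507.30 → penalty = £137,507.30
Interest: £785,756.00 × ((1 + 0.0055)^12 − 1) = £785,756.00 × 0.0680336… = £53,457.7776…
Total = £785,756.00 + £137,507.3000 + £53,457.7776… = £976,721.08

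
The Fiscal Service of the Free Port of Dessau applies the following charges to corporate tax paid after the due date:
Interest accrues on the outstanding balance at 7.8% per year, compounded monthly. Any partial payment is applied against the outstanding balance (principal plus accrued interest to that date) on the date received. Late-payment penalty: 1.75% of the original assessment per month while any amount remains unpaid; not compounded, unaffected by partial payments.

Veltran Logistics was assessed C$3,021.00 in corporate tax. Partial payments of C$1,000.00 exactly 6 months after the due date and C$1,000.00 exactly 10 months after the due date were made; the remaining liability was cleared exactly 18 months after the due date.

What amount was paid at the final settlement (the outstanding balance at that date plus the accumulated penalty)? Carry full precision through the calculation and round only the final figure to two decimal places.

C$2,212.25

Monthly rate = 7.8% ÷ 12 = 0.65%
Balance at month 6: C$3,021.0000 × (1 + 0.0065)^6 = C$3,140.7502…
After C$1,000.00 payment: C$3,140.7502… − C$1,000.00 = C$2,140.7502…
Balance at month 10: C$2,140.7502… × (1 + 0.0065)^4 = C$2,196.9548…
After C$1,000.00 payment: C$2,196.9548… − C$1,000.00 = C$1,196.9548…
Balance at month 18: C$1,196.9548… × (1 + 0.0065)^8 = C$1,260.6310…
Penalty: 18 × 1.75% × C$3,021.00 = C$951.62…
Final settlement = outstanding balance + penalty = C$1,260.6310… + C$951.62… = C$2,212.25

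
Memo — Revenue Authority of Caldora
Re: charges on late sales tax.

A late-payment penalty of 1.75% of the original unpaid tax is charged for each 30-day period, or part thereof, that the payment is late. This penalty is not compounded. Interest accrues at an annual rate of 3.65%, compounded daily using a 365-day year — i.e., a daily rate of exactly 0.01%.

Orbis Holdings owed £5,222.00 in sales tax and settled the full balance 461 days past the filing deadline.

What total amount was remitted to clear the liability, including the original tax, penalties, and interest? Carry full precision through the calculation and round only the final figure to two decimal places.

£6,930.52

Penalty periods: ⌈461/30⌉ = 16; penalty = 16 × 1.75% × £5,222.00 = £1,462.16
Interest: £5,222.00 × ((1 + 0.0001)^461 − 1) = £5,222.00 × 0.04717671… = £246.3568…
Total = £5,222.00 + £1,462.1600 + £246.3568… = £6,930.52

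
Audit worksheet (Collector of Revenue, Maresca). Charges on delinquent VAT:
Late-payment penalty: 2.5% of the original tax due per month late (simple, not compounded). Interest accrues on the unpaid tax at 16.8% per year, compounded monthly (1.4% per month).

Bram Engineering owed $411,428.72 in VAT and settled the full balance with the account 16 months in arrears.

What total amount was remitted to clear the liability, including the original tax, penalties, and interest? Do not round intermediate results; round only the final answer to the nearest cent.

$678,499.02

Late-payment penalty: 16 × 2.5% × $411,428.72 = $164,571.49…
Interest: $411,428.72 × ((1 + 0.014)^16 − 1) = $411,428.72 × 0.2491290… = $102,498.8124…
Total = $411,428.72 + $164,571.4880 + $102,498.8124… = $678,499.02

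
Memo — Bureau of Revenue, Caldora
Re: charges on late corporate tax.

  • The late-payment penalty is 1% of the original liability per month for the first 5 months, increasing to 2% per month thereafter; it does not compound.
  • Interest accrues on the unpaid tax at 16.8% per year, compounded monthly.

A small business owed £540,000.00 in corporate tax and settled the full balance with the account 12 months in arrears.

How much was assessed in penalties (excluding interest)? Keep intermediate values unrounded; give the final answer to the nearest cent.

£102,600.00

Penalty, months 1–5: 5 × 1% × £540,000.00 = £27,000.00
Penalty, months 6–12: 7 × 2% × £540,000.00 = £75,600.00
Total penalty = £27,000.00 + £75,600.00 = £102,600.00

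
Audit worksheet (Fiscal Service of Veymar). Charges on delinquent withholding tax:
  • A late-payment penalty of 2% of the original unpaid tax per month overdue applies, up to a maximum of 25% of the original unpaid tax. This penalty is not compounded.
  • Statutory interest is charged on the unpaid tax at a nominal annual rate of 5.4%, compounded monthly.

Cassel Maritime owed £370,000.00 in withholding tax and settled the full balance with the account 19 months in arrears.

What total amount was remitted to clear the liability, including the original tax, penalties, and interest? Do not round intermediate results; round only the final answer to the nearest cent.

£495,449.48

Penalty (uncapped): 19 × 2% × £370,000.00 = £140,600.00; cap = 25% × £370,000.00 = £92,500.00 → penalty = £92,500.00
Interest (5.4%/yr ÷ 12 = 0.45%/month): £370,000.00 × ((1 + 0.0045)^19 − 1) = £32,949.4846…
Total = £370,000.00 + £92,500.0000 + £32,949.4846… = £495,449.48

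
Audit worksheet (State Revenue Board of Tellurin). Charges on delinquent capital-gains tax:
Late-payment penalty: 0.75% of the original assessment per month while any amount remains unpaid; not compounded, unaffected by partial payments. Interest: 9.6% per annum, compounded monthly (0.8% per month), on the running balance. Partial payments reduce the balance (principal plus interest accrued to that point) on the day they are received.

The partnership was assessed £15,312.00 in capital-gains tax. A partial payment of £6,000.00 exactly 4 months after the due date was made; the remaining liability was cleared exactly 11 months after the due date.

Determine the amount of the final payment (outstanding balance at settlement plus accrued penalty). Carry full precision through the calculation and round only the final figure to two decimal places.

Balance at month 4: £15,312.0000 × (1 + 0.008)^4 = £15,807.8952…
After £6,000.00 payment: £15,807.8952… − £6,000.00 = £9,807.8952…
Balance at month 11: £9,807.8952… × (1 + 0.008)^7 = £10,370.4963…
Penalty: 11 × 0.75% × £15,312.00 = £1,263.24
Final settlement = outstanding balance + penalty = £10,370.4963… + £1,263.24 = £11,633.74

£11,633.74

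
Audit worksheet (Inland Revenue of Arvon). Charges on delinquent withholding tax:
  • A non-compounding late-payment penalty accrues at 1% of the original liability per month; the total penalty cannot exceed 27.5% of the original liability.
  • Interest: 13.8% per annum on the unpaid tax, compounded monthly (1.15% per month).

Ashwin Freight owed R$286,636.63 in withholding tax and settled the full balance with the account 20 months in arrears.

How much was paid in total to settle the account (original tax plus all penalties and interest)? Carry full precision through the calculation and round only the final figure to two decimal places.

R$417,615.02

Penalty: 20 × 1% × R$286,636.63 = R$57,327.33… (below the 27.5% cap of R$78,825.07…)
Interest: R$286,636.63 × ((1 + 0.0115)^20 − 1) = R$286,636.63 × 0.2569492… = R$73,651.0662…
Total = R$286,636.63 + R$57,327.3260 + R$73,651.0662… = R$417,615.02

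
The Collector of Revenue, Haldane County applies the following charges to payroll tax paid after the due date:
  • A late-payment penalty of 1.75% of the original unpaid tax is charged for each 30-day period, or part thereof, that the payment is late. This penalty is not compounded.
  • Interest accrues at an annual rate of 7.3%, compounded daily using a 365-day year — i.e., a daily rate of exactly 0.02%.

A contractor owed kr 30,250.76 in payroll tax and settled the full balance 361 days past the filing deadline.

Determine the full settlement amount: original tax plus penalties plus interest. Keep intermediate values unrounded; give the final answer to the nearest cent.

kr 39,397.46

Penalty periods: ⌈361/30⌉ = 13; penalty = 13 × 1.75% × kr 30,250.76 = kr 6,882.05…
Interest: kr 30,250.76 × ((1 + 0.0002)^361 − 1) = kr 30,250.76 × 0.07486254… = kr 2,264.6486…
Total = kr 30,250.76 + kr 6,882.0479 + kr 2,264.6486… = kr 39,397.46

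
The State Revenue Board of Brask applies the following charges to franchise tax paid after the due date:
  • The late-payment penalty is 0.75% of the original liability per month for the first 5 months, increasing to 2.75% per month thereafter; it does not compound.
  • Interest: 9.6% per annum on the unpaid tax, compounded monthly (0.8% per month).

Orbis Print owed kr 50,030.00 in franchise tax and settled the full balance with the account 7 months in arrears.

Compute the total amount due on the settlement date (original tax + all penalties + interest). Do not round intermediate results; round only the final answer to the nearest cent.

Penalty, months 1–5: 5 × 0.75% × kr 50,030.00 = kr 1,876.13…
Penalty, months 6–7: 2 × 2.75% × kr 50,030.00 = kr 2,751.65
Interest: kr 50,030.00 × ((1 + 0.008)^7 − 1) = kr 50,030.00 × 0.0573621… = kr 2,869.8241…
Total = kr 50,030.00 + kr 4,627.7750 + kr 2,869.8241… = kr 57,527.60

kr 57,527.60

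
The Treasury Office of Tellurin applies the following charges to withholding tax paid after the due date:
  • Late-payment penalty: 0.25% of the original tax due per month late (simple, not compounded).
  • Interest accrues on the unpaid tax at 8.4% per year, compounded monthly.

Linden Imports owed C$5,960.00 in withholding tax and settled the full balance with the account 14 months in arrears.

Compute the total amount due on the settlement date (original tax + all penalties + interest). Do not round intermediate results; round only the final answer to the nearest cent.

C$6,780.01

Late-payment penalty: 14 × 0.25% × C$5,960.00 = C$208.60
Interest (8.4%/yr ÷ 12 = 0.7%/month): C$5,960.00 × ((1 + 0.007)^14 − 1) = C$611.4143…
Total = C$5,960.00 + C$208.6000 + C$611.4143… = C$6,780.01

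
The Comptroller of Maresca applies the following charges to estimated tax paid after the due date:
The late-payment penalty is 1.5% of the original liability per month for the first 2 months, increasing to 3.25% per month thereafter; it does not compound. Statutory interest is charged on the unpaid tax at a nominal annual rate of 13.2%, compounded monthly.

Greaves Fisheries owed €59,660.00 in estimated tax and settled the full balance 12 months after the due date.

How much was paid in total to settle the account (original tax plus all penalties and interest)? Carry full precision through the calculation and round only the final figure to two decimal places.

€89,208.77

Penalty, months 1–2: 2 × 1.5% × €59,660.00 = €1,789.80
Penalty, months 3–12: 10 × 3.25% × €59,660.00 = €19,389.50
Interest (13.2%/yr ÷ 12 = 1.1%/month): €59,660.00 × ((1 + 0.011)^12 − 1) = €8,369.4745…
Total = €59,660.00 + €21,179.3000 + €8,369.4745… = €89,208.77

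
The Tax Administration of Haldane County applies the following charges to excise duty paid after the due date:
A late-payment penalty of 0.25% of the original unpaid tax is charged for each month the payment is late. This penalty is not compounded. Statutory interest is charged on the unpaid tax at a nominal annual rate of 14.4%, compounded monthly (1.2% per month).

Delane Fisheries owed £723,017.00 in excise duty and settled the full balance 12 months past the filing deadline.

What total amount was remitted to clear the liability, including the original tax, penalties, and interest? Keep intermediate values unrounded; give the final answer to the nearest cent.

£855,975.94

Late-payment penalty: 12 × 0.25% × £723,017.00 = £21,690.51
Interest: £723,017.00 × ((1 + 0.012)^12 − 1) = £723,017.00 × 0.1538946… = £111,268.4295…
Total = £723,017.00 + £21,690.5100 + £111,268.4295… = £855,975.94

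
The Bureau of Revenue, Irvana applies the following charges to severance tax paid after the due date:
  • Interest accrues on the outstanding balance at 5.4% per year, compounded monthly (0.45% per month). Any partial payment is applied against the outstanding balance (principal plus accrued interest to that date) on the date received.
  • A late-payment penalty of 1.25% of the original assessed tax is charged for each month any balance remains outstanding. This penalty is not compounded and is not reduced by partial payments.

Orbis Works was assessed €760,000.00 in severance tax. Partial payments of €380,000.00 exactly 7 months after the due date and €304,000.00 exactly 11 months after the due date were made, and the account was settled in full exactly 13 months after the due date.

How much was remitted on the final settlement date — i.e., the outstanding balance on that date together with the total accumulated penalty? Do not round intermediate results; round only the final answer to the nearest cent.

Balance at month 7: €760,000.0000 × (1 + 0.0045)^7 = €784,265.6249…
After €380,000.00 payment: €784,265.6249… − €380,000.00 = €404,265.6249…
Balance at month 11: €404,265.6249… × (1 + 0.0045)^4 = €411,591.6719…
After €304,000.00 payment: €411,591.6719… − €304,000.00 = €107,591.6719…
Balance at month 13: €107,591.6719… × (1 + 0.0045)^2 = €108,562.1757…
Penalty: 13 × 1.25% × €760,000.00 = €123,500.00
Final settlement = outstanding balance + penalty = €108,562.1757… + €123,500.00 = €232,062.18

€232,062.18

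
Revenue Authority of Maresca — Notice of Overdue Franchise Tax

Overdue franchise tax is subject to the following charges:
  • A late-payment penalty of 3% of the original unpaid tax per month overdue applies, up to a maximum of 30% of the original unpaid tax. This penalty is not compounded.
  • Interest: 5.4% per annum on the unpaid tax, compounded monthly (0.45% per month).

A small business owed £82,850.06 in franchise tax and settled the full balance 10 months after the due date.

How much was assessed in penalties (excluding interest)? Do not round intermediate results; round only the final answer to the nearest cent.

£24,855.02

Penalty (uncapped): 10 × 3% × £82,850.06 = £24,855.02…; cap = 30% × £82,850.06 = £24,855.02… → penalty = £24,855.02…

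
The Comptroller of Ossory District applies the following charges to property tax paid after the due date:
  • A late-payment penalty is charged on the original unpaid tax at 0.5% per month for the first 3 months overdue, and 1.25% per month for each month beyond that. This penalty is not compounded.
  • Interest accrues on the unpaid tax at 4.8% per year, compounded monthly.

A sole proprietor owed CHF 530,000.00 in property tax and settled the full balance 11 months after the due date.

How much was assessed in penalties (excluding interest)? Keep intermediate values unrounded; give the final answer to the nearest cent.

CHF 60,950.00

Penalty, months 1–3: 3 × 0.5% × CHF 530,000.00 = CHF 7,950.00
Penalty, months 4–11: 8 × 1.25% × CHF 530,000.00 = CHF 53,000.00
Total penalty = CHF 7,950.00 + CHF 53,000.00 = CHF 60,950.00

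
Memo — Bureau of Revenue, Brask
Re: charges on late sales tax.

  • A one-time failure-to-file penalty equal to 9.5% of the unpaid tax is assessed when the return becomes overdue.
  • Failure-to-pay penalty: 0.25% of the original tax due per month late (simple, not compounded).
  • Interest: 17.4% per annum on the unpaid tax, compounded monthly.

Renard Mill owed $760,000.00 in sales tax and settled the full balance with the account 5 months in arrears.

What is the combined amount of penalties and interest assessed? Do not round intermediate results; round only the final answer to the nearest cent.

$138,421.24

Failure-to-file penalty: 9.5% × $760,000.00 = $72,200.00
Failure-to-pay penalty: 5 × 0.25% × $760,000.00 = $9,500.00
Interest (17.4%/yr ÷ 12 = 1.45%/month): $760,000.00 × ((1 + 0.0145)^5 − 1) = $56,721.2380…
Penalties + interest = $81,700.0000 + $56,721.2380… = $138,421.24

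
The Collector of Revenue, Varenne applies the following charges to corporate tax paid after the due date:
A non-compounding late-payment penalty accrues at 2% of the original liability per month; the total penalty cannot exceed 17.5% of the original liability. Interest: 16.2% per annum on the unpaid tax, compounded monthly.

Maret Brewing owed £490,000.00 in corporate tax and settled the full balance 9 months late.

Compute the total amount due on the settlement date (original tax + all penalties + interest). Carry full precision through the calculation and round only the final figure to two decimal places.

Penalty (uncapped): 9 × 2% × £490,000.00 = £88,200.00; cap = 17.5% × £490,000.00 = £85,750.00 → penalty = £85,750.00
Interest (16.2%/yr ÷ 12 = 1.35%/month): £490,000.00 × ((1 + 0.0135)^9 − 1) = £62,853.2377…
Total = £490,000.00 + £85,750.0000 + £62,853.2377… = £638,603.24

£638,603.24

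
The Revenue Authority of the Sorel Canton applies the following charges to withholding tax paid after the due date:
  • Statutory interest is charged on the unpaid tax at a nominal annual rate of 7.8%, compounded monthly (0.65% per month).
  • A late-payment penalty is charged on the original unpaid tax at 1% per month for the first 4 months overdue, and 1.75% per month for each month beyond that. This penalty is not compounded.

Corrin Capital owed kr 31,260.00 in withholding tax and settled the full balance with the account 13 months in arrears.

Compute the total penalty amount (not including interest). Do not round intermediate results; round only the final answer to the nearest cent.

Penalty, months 1–4: 4 × 1% × kr 31,260.00 = kr 1,250.40
Penalty, months 5–13: 9 × 1.75% × kr 31,260.00 = kr 4,923.45
Total penalty = kr 1,250.40 + kr 4,923.45 = kr 6,173.85

kr 6,173.85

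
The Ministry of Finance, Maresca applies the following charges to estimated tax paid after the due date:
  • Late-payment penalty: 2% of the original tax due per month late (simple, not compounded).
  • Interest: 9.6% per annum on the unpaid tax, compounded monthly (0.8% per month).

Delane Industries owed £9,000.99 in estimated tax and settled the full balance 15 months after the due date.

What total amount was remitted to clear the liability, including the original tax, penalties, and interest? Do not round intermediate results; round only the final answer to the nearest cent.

Late-payment penalty: 15 × 2% × £9,000.99 = £2,700.30…
Interest: £9,000.99 × ((1 + 0.008)^15 − 1) = £9,000.99 × 0.1269587… = £1,142.7535…
Total = £9,000.99 + £2,700.2970 + £1,142.7535… = £12,844.04

£12,844.04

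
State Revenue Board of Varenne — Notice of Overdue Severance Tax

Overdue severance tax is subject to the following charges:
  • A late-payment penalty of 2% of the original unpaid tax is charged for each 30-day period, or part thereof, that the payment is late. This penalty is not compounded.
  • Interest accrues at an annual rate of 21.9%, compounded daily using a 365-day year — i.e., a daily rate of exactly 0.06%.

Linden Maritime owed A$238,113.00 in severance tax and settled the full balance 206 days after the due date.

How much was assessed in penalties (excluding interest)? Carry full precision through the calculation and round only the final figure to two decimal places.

A$33,335.82

Penalty periods: ⌈206/30⌉ = 7; penalty = 7 × 2% × A$238,113.00 = A$33,335.82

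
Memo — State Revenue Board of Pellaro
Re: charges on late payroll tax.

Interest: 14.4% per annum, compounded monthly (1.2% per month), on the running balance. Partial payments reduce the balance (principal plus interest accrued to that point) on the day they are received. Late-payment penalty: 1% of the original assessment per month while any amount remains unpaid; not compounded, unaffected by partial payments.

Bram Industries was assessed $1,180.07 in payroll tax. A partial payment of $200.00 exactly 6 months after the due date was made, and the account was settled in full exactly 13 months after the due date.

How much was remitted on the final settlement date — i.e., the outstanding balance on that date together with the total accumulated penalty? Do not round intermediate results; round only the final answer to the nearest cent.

Balance at month 6: $1,180.0700 × (1 + 0.012)^6 = $1,267.6251…
After $200.00 payment: $1,267.6251… − $200.00 = $1,067.6251…
Balance at month 13: $1,067.6251… × (1 + 0.012)^7 = $1,160.5995…
Penalty: 13 × 1% × $1,180.07 = $153.41…
Final settlement = outstanding balance + penalty = $1,160.5995… + $153.41… = $1,314.01

$1,314.01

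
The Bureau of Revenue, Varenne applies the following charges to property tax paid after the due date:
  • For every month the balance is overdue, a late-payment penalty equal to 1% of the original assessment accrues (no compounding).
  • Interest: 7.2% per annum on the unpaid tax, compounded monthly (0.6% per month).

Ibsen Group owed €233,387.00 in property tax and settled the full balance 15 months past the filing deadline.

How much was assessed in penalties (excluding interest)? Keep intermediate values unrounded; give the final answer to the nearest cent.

€35,008.05

Late-payment penalty: 15 × 1% × €233,387.00 = €35,008.05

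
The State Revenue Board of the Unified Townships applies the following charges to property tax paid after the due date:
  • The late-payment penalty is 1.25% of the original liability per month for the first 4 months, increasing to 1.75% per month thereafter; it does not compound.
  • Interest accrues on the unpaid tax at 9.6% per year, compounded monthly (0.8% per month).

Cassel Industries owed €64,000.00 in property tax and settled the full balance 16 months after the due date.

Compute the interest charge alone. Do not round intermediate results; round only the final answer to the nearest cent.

€8,702.36

Interest: €64,000.00 × ((1 + 0.008)^16 − 1) = €64,000.00 × 0.1359743… = €8,702.3565…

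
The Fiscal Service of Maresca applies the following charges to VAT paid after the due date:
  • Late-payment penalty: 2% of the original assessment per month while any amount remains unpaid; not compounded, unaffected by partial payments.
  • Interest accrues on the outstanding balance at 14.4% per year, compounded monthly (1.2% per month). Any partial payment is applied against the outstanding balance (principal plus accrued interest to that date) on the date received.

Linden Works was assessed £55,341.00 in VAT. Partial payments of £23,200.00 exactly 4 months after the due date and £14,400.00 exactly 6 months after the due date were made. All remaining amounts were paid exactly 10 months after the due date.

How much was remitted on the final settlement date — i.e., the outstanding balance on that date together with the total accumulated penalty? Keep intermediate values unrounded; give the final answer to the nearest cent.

£33,395.39

Balance at month 4: £55,341.0000 × (1 + 0.012)^4 = £58,045.5663…
After £23,200.00 payment: £58,045.5663… − £23,200.00 = £34,845.5663…
Balance at month 6: £34,845.5663… × (1 + 0.012)^2 = £35,686.8776…
After £14,400.00 payment: £35,686.8776… − £14,400.00 = £21,286.8776…
Balance at month 10: £21,286.8776… × (1 + 0.012)^4 = £22,327.1872…
Penalty: 10 × 2% × £55,341.00 = £11,068.20
Final settlement = outstanding balance + penalty = £22,327.1872… + £11,068.20 = £33,395.39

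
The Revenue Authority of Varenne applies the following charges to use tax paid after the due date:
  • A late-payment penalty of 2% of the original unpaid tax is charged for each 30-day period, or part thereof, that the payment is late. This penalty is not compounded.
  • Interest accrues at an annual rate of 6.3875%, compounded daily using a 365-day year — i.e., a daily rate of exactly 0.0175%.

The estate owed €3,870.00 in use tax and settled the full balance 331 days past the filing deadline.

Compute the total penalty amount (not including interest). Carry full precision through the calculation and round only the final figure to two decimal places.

Penalty periods: ⌈331/30⌉ = 12; penalty = 12 × 2% × €3,870.00 = €928.80

€928.80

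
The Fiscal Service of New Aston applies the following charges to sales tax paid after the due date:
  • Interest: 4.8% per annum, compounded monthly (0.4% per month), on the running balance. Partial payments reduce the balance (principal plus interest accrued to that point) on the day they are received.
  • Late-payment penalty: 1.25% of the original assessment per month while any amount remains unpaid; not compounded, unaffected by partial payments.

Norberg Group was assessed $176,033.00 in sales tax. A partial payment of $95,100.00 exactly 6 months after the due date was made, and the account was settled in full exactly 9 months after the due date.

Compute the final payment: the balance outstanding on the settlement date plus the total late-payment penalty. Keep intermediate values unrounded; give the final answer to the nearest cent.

$106,030.48

Balance at month 6: $176,033.0000 × (1 + 0.004)^6 = $180,300.2659…
After $95,100.00 payment: $180,300.2659… − $95,100.00 = $85,200.2659…
Balance at month 9: $85,200.2659… × (1 + 0.004)^3 = $86,226.7642…
Penalty: 9 × 1.25% × $176,033.00 = $19,803.71…
Final settlement = outstanding balance + penalty = $86,226.7642… + $19,803.71… = $106,030.48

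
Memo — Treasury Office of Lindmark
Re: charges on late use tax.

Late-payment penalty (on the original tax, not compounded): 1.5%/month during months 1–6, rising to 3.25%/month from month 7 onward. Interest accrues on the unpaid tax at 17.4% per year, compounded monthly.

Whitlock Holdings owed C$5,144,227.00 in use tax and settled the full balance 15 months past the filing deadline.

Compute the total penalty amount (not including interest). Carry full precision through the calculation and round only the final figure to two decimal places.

C$1,967,666.83

Penalty, months 1–6: 6 × 1.5% × C$5,144,227.00 = C$462,980.43
Penalty, months 7–15: 9 × 3.25% × C$5,144,227.00 = C$1,504,686.40…
Total penalty = C$462,980.43 + C$1,504,686.40… = C$1,967,666.83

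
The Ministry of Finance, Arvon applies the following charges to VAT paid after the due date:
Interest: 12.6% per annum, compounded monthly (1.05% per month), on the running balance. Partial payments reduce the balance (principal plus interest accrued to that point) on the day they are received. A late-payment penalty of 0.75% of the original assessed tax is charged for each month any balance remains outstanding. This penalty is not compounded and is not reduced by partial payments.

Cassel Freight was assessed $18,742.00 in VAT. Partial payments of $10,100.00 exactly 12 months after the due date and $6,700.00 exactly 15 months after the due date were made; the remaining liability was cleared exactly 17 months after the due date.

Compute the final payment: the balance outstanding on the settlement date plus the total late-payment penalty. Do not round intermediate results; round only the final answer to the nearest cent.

$7,290.44

Balance at month 12: $18,742.0000 × (1 + 0.0105)^12 = $21,244.7560…
After $10,100.00 payment: $21,244.7560… − $10,100.00 = $11,144.7560…
Balance at month 15: $11,144.7560… × (1 + 0.0105)^3 = $11,499.5149…
After $6,700.00 payment: $11,499.5149… − $6,700.00 = $4,799.5149…
Balance at month 17: $4,799.5149… × (1 + 0.0105)^2 = $4,900.8338…
Penalty: 17 × 0.75% × $18,742.00 = $2,389.61…
Final settlement = outstanding balance + penalty = $4,900.8338… + $2,389.61… = $7,290.44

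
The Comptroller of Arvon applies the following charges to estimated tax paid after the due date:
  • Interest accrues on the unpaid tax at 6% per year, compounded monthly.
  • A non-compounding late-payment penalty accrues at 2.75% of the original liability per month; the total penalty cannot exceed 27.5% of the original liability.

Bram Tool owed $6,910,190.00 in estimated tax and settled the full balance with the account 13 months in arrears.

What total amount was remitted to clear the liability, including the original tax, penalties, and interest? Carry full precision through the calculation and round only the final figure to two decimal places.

Penalty (uncapped): 13 × 2.75% × $6,910,190.00 = $2,470,392.93…; cap = 27.5% × $6,910,190.00 = $1,900,302.25 → penalty = $1,900,302.25
Interest (6%/yr ÷ 12 = 0.5%/month): $6,910,190.00 × ((1 + 0.005)^13 − 1) = $462,887.3758…
Total = $6,910,190.00 + $1,900,302.2500 + $462,887.3758… = $9,273,379.63

$9,273,379.63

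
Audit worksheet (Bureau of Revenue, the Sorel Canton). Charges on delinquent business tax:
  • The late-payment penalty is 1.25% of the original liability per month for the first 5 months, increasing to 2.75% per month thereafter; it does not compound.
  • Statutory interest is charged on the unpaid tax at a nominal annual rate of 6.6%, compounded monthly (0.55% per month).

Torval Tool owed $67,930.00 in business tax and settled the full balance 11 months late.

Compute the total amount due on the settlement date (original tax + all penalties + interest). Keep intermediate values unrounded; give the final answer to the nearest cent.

$87,608.74

Penalty, months 1–5: 5 × 1.25% × $67,930.00 = $4,245.63…
Penalty, months 6–11: 6 × 2.75% × $67,930.00 = $11,208.45
Interest: $67,930.00 × ((1 + 0.0055)^11 − 1) = $67,930.00 × 0.0621915… = $4,224.6690…
Total = $67,930.00 + $15,454.0750 + $4,224.6690… = $87,608.74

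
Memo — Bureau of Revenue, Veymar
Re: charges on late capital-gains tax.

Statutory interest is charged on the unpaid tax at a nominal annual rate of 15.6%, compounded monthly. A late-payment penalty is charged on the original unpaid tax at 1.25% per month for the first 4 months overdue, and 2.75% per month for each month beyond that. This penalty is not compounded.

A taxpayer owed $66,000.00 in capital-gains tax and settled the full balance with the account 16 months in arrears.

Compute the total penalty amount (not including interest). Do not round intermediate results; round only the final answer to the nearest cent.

Penalty, months 1–4: 4 × 1.25% × $66,000.00 = $3,300.00
Penalty, months 5–16: 12 × 2.75% × $66,000.00 = $21,780.00
Total penalty = $3,300.00 + $21,780.00 = $25,080.00

$25,080.00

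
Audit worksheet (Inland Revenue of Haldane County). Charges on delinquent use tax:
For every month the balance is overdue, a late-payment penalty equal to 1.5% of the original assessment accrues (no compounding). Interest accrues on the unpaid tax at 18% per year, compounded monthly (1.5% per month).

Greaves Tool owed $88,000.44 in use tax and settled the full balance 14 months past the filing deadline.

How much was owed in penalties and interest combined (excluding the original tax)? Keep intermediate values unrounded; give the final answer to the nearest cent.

Late-payment penalty = 1.5% × $88,000.44 × 14 mo = $18,480.09…
Interest: $88,000.44 × ((1 + 0.015)^14 − 1) = $88,000.44 × 0.2317557… = $20,394.6063…
Penalties + interest = $18,480.0924 + $20,394.6063… = $38,874.70

$38,874.70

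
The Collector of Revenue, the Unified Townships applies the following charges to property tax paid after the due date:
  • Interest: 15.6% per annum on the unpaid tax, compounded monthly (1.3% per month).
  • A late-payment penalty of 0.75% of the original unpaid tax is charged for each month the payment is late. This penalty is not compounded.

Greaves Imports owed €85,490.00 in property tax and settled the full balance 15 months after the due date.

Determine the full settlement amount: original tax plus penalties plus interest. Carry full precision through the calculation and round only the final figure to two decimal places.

€113,384.08

Late-payment penalty = 0.75% × €85,490.00 × 15 mo = €9,617.63…
Interest: €85,490.00 × ((1 + 0.013)^15 − 1) = €85,490.00 × 0.2137848… = €18,276.4592…
Total = €85,490.00 + €9,617.6250 + €18,276.4592… = €113,384.08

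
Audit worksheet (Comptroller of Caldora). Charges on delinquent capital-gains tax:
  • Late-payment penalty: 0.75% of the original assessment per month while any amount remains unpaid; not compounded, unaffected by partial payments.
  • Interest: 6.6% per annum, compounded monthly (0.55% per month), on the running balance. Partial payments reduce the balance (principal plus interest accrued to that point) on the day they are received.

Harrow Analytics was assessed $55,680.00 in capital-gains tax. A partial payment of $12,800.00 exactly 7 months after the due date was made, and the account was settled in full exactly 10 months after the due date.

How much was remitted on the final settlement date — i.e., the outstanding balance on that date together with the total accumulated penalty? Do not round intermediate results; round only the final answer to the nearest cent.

Balance at month 7: $55,680.0000 × (1 + 0.0055)^7 = $57,859.3767…
After $12,800.00 payment: $57,859.3767… − $12,800.00 = $45,059.3767…
Balance at month 10: $45,059.3767… × (1 + 0.0055)^3 = $45,806.9531…
Penalty: 10 × 0.75% × $55,680.00 = $4,176.00
Final settlement = outstanding balance + penalty = $45,806.9531… + $4,176.00 = $49,982.95

$49,982.95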